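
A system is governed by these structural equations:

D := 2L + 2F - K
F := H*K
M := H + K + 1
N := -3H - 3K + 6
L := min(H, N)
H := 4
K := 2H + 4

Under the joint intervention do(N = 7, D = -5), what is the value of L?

4

The joint intervention fixes N = 7, D = -5, removing each variable's own equation.
L = min(H, N)  [with H=4, N=7]  = 4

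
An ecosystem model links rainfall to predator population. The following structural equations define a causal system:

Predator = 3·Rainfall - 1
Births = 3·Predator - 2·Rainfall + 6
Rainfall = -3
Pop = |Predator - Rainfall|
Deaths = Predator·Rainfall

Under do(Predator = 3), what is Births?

The intervention breaks the incoming arrows to Predator: Predator = 3·Rainfall - 1 no longer applies, and Predator = 3.
Births = 3·Predator - 2·Rainfall + 6  [with Predator=3, Rainfall=-3]  = 21

21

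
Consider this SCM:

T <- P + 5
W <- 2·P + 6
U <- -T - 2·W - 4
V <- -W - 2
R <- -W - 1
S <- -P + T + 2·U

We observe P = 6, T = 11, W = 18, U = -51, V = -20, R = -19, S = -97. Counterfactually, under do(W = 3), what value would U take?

-21

The intervention breaks the incoming arrows to W: W <- 2·P + 6 no longer applies, and W = 3.
T = P + 5  [with P=6]  = 11
U = -T - 2·W - 4  [with T=11, W=3]  = -21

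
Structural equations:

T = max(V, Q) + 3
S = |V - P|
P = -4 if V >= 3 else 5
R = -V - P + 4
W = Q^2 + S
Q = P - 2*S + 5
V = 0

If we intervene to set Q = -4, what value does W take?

21

The intervention breaks the incoming arrows to Q: Q = P - 2*S + 5 no longer applies, and Q = -4.
P = -4 if V >= 3 else 5  [with V=0]  = 5
S = |V - P|  [with V=0, P=5]  = 5
W = Q^2 + S  [with Q=-4, S=5]  = 21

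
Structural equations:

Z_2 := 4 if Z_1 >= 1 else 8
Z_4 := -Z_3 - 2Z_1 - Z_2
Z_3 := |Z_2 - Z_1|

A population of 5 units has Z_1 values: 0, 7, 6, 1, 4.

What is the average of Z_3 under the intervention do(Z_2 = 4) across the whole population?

Every unit gets Z_2=4 under the intervention. Z_3 values become 4, 3, 2, 3, 0; E[Z_3|do(Z_2=4)] = 2.4.

2.4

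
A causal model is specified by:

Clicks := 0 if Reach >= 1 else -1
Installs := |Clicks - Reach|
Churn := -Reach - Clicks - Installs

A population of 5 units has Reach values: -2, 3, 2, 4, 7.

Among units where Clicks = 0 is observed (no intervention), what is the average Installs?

E[Installs|Clicks=0] averages over only the 4 units with Clicks=0 (Reach = 3, 2, 4, 7): Installs = 3, 2, 4, 7, mean 4.

4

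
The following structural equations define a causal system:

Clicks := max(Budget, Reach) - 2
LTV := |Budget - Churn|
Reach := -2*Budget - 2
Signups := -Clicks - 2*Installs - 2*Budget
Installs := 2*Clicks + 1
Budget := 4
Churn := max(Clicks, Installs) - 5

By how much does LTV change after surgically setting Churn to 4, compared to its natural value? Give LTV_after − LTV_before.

Intervening sets Churn = 4 and removes its equation (Churn := max(Clicks, Installs) - 5).
LTV = |Budget - Churn|  [with Budget=4, Churn=4]  = 0
Without intervention: Reach = -2*Budget - 2  [with Budget=4]  = -10; Clicks = max(Budget, Reach) - 2  [with Budget=4, Reach=-10]  = 2; Installs = 2*Clicks + 1  [with Clicks=2]  = 5; Churn = max(Clicks, Installs) - 5  [with Clicks=2, Installs=5]  = 0; LTV = |Budget - Churn|  [with Budget=4, Churn=0]  = 4.
Change = 0 − 4 = -4.

-4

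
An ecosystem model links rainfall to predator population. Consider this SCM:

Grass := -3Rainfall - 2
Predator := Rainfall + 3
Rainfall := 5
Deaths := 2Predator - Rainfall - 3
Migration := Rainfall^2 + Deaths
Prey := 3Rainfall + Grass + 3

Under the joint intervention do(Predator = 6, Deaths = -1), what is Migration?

The joint intervention fixes Predator = 6, Deaths = -1, removing each variable's own equation.
Migration = Rainfall^2 + Deaths  [with Rainfall=5, Deaths=-1]  = 24

24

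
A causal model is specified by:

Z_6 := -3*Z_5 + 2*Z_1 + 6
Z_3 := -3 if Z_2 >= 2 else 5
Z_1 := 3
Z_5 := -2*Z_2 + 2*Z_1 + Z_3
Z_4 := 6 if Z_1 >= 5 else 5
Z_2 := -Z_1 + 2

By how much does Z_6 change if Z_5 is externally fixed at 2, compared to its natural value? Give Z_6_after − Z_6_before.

The intervention breaks the incoming arrows to Z_5: Z_5 := -2*Z_2 + 2*Z_1 + Z_3 no longer applies, and Z_5 = 2.
Z_6 = -3*Z_5 + 2*Z_1 + 6  [with Z_5=2, Z_1=3]  = 6
Without intervention: Z_2 = -Z_1 + 2  [with Z_1=3]  = -1; Z_3 = -3 if Z_2 >= 2 else 5  [with Z_2=-1]  = 5; Z_5 = -2*Z_2 + 2*Z_1 + Z_3  [with Z_2=-1, Z_1=3, Z_3=5]  = 13; Z_6 = -3*Z_5 + 2*Z_1 + 6  [with Z_5=13, Z_1=3]  = -27.
Change = 6 − (-27) = 33.

33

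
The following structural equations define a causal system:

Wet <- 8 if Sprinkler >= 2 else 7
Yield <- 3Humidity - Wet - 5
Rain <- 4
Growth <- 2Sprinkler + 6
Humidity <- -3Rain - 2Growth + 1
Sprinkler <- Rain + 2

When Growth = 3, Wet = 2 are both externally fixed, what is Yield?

-58

The joint intervention fixes Growth = 3, Wet = 2, removing each variable's own equation.
Humidity = -3Rain - 2Growth + 1  [with Rain=4, Growth=3]  = -17
Yield = 3Humidity - Wet - 5  [with Humidity=-17, Wet=2]  = -58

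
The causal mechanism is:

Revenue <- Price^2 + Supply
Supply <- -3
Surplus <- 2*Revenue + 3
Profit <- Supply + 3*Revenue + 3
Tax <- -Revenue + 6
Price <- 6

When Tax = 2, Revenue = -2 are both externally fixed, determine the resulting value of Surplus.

The joint intervention fixes Tax = 2, Revenue = -2, removing each variable's own equation.
Surplus = 2*Revenue + 3  [with Revenue=-2]  = -1

-1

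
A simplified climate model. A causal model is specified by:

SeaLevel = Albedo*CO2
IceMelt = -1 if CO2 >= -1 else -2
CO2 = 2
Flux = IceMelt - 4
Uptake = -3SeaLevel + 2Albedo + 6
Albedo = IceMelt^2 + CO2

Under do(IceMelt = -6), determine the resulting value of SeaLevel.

Under do(IceMelt=-6), the mechanism IceMelt = -1 if CO2 >= -1 else -2 is discarded; IceMelt is fixed at -6.
Albedo = IceMelt^2 + CO2  [with IceMelt=-6, CO2=2]  = 38
SeaLevel = Albedo*CO2  [with Albedo=38, CO2=2]  = 76

76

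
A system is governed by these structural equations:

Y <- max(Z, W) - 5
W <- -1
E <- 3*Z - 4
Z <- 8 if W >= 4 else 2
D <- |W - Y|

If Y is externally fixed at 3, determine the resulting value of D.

4

The intervention breaks the incoming arrows to Y: Y <- max(Z, W) - 5 no longer applies, and Y = 3.
D = |W - Y|  [with W=-1, Y=3]  = 4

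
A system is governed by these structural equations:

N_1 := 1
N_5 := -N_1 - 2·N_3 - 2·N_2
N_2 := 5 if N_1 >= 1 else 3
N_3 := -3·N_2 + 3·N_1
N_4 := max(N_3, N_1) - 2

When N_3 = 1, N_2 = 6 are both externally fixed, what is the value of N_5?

-15

Setting N_3 = 1, N_2 = 6 by intervention discards those variables' equations.
N_5 = -N_1 - 2·N_3 - 2·N_2  [with N_1=1, N_3=1, N_2=6]  = -15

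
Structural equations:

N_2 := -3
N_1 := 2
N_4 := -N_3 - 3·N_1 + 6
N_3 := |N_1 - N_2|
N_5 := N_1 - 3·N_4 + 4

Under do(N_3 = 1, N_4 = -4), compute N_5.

Setting N_3 = 1, N_4 = -4 by intervention discards those variables' equations.
N_5 = N_1 - 3·N_4 + 4  [with N_1=2, N_4=-4]  = 18

18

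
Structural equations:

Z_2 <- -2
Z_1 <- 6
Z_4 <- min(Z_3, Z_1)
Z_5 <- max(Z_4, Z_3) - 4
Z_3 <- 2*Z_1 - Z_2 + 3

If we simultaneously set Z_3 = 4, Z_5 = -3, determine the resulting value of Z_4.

The joint intervention fixes Z_3 = 4, Z_5 = -3, removing each variable's own equation.
Z_4 = min(Z_3, Z_1)  [with Z_3=4, Z_1=6]  = 4

4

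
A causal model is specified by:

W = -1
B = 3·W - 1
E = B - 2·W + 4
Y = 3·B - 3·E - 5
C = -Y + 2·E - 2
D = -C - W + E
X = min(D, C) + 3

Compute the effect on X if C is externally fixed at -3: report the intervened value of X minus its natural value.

19

Under do(C=-3), the mechanism C = -Y + 2·E - 2 is discarded; C is fixed at -3.
B = 3·W - 1  [with W=-1]  = -4
E = B - 2·W + 4  [with B=-4, W=-1]  = 2
D = -C - W + E  [with C=-3, W=-1, E=2]  = 6
X = min(D, C) + 3  [with D=6, C=-3]  = 0
Without intervention: B = 3·W - 1  [with W=-1]  = -4; E = B - 2·W + 4  [with B=-4, W=-1]  = 2; Y = 3·B - 3·E - 5  [with B=-4, E=2]  = -23; C = -Y + 2·E - 2  [with Y=-23, E=2]  = 25; D = -C - W + E  [with C=25, W=-1, E=2]  = -22; X = min(D, C) + 3  [with D=-22, C=25]  = -19.
Change = 0 − (-19) = 19.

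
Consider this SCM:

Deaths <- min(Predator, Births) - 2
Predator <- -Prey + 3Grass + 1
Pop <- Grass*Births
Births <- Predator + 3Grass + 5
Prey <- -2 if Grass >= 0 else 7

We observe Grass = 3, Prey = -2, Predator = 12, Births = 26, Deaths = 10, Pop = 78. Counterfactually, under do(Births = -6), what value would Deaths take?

Intervening sets Births = -6 and removes its equation (Births <- Predator + 3Grass + 5).
Prey = -2 if Grass >= 0 else 7  [with Grass=3]  = -2
Predator = -Prey + 3Grass + 1  [with Prey=-2, Grass=3]  = 12
Deaths = min(Predator, Births) - 2  [with Predator=12, Births=-6]  = -8

-8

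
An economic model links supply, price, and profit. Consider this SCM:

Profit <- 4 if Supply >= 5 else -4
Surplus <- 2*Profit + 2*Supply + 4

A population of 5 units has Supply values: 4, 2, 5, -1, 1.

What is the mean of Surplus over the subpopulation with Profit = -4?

Conditioning on Profit=-4 selects the 4 unit(s) with Supply ∈ {4, 2, -1, 1}. Their Surplus values: 4, 0, -6, -2. Mean = -1.

-1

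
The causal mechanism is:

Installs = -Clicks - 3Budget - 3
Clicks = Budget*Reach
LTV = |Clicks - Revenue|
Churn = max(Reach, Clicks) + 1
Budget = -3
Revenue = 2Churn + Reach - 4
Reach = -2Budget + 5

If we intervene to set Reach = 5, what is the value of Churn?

do(Reach=5) replaces the equation Reach = -2Budget + 5 with the constant Reach = 5.
Clicks = Budget*Reach  [with Budget=-3, Reach=5]  = -15
Churn = max(Reach, Clicks) + 1  [with Reach=5, Clicks=-15]  = 6

6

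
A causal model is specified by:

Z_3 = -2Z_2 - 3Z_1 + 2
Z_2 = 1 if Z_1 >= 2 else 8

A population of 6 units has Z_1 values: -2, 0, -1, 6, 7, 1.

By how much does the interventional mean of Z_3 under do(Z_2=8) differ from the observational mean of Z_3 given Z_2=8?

Under do(Z_2=8), Z_2's equation is replaced by Z_2=8 for every unit. Per-unit Z_3: -8, -14, -11, -32, -35, -17. Mean = -19.5.
Observing Z_2=8 restricts to units where Z_2's equation naturally yields 8: Z_1 ∈ {-2, 0, -1, 1}. In that subpopulation Z_3 = -8, -14, -11, -17, mean -12.5.
Difference = -19.5 − (-12.5) = -7.

-7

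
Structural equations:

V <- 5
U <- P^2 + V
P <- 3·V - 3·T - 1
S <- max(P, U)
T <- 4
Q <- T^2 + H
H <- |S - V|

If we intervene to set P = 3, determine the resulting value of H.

9

The intervention breaks the incoming arrows to P: P <- 3·V - 3·T - 1 no longer applies, and P = 3.
U = P^2 + V  [with P=3, V=5]  = 14
S = max(P, U)  [with P=3, U=14]  = 14
H = |S - V|  [with S=14, V=5]  = 9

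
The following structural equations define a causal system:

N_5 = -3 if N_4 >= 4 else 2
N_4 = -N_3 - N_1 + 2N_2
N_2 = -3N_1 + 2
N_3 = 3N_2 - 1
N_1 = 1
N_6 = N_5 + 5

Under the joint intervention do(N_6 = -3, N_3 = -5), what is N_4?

Under do(N_6 = -3, N_3 = -5), each intervened variable's structural equation is replaced by its fixed value.
N_2 = -3N_1 + 2  [with N_1=1]  = -1
N_4 = -N_3 - N_1 + 2N_2  [with N_3=-5, N_1=1, N_2=-1]  = 2

2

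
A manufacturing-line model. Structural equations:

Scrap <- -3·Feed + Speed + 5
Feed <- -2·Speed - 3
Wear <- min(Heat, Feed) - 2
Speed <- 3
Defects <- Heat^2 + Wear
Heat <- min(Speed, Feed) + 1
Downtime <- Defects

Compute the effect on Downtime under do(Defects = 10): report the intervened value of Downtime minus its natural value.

-43

Under do(Defects=10), the mechanism Defects <- Heat^2 + Wear is discarded; Defects is fixed at 10.
Downtime = Defects  [with Defects=10]  = 10
Without intervention: Feed = -2·Speed - 3  [with Speed=3]  = -9; Heat = min(Speed, Feed) + 1  [with Speed=3, Feed=-9]  = -8; Wear = min(Heat, Feed) - 2  [with Heat=-8, Feed=-9]  = -11; Defects = Heat^2 + Wear  [with Heat=-8, Wear=-11]  = 53; Downtime = Defects  [with Defects=53]  = 53.
Change = 10 − 53 = -43.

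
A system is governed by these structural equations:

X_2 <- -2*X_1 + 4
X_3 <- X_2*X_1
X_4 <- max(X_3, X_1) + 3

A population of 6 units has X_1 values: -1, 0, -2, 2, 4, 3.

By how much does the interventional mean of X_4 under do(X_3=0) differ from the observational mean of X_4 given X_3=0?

0.5

do(X_3=0) breaks X_3's dependence on X_1. With X_3=0 fixed, X_4 across the units is 3, 3, 3, 5, 7, 6, mean 4.5.
Conditioning on X_3=0 selects the 2 unit(s) with X_1 ∈ {0, 2}. Their X_4 values: 3, 5. Mean = 4.
Difference = 4.5 − 4 = 0.5.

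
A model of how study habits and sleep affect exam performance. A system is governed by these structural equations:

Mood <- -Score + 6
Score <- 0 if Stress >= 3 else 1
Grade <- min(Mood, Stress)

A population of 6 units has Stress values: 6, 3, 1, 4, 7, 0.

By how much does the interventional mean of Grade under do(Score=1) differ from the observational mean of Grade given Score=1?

Every unit gets Score=1 under the intervention. Grade values become 5, 3, 1, 4, 5, 0; E[Grade|do(Score=1)] = 3.
Observing Score=1 restricts to units where Score's equation naturally yields 1: Stress ∈ {1, 0}. In that subpopulation Grade = 1, 0, mean 0.5.
Difference = 3 − 0.5 = 2.5.

2.5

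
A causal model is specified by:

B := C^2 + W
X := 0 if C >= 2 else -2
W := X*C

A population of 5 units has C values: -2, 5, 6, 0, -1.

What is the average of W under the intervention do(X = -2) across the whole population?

Every unit gets X=-2 under the intervention. W values become 4, -10, -12, 0, 2; E[W|do(X=-2)] = -3.2.

-3.2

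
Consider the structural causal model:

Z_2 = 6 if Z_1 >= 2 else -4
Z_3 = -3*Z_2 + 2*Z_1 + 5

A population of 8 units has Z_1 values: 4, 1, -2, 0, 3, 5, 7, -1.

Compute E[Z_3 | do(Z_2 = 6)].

-8.75

do(Z_2=6) breaks Z_2's dependence on Z_1. With Z_2=6 fixed, Z_3 across the units is -5, -11, -17, -13, -7, -3, 1, -15, mean -8.75.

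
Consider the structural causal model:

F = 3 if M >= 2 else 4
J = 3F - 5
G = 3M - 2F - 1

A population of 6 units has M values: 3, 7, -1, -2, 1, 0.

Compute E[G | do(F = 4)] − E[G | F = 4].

5.5

do(F=4) breaks F's dependence on M. With F=4 fixed, G across the units is 0, 12, -12, -15, -6, -9, mean -5.
E[G|F=4] averages over only the 4 units with F=4 (M = -1, -2, 1, 0): G = -12, -15, -6, -9, mean -10.5.
Difference = -5 − (-10.5) = 5.5.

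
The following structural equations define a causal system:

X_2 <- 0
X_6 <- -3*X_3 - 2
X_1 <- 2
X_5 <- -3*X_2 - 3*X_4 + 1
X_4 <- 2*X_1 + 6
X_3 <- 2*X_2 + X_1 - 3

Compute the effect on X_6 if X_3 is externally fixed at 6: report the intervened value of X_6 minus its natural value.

The intervention breaks the incoming arrows to X_3: X_3 <- 2*X_2 + X_1 - 3 no longer applies, and X_3 = 6.
X_6 = -3*X_3 - 2  [with X_3=6]  = -20
Without intervention: X_3 = 2*X_2 + X_1 - 3  [with X_2=0, X_1=2]  = -1; X_6 = -3*X_3 - 2  [with X_3=-1]  = 1.
Change = -20 − 1 = -21.

-21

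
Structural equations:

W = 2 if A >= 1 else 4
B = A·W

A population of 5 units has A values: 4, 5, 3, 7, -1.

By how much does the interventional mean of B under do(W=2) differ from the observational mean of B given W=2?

The intervention sets W=2 in all 5 units regardless of A. Recomputing B per unit gives 8, 10, 6, 14, -2; average 7.2.
Conditioning on W=2 selects the 4 unit(s) with A ∈ {4, 5, 3, 7}. Their B values: 8, 10, 6, 14. Mean = 9.5.
Difference = 7.2 − 9.5 = -2.3.

-2.3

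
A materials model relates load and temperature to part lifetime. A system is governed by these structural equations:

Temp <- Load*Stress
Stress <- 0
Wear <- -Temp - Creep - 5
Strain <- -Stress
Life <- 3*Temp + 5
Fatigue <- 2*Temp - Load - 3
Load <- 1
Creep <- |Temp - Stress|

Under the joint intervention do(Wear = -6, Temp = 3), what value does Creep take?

Setting Wear = -6, Temp = 3 by intervention discards those variables' equations.
Creep = |Temp - Stress|  [with Temp=3, Stress=0]  = 3

3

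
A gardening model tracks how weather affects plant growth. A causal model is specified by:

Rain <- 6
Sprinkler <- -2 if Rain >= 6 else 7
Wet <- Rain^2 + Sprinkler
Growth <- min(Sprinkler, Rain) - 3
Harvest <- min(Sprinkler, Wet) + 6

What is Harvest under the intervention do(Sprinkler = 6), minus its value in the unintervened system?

8

do(Sprinkler=6) replaces the equation Sprinkler <- -2 if Rain >= 6 else 7 with the constant Sprinkler = 6.
Wet = Rain^2 + Sprinkler  [with Rain=6, Sprinkler=6]  = 42
Harvest = min(Sprinkler, Wet) + 6  [with Sprinkler=6, Wet=42]  = 12
Without intervention: Sprinkler = -2 if Rain >= 6 else 7  [with Rain=6]  = -2; Wet = Rain^2 + Sprinkler  [with Rain=6, Sprinkler=-2]  = 34; Harvest = min(Sprinkler, Wet) + 6  [with Sprinkler=-2, Wet=34]  = 4.
Change = 12 − 4 = 8.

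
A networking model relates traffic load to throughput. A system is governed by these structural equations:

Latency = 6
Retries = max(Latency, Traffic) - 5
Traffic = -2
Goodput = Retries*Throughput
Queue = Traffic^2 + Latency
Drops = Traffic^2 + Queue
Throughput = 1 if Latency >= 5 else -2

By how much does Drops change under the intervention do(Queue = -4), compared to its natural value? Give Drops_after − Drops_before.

The intervention breaks the incoming arrows to Queue: Queue = Traffic^2 + Latency no longer applies, and Queue = -4.
Drops = Traffic^2 + Queue  [with Traffic=-2, Queue=-4]  = 0
Without intervention: Queue = Traffic^2 + Latency  [with Traffic=-2, Latency=6]  = 10; Drops = Traffic^2 + Queue  [with Traffic=-2, Queue=10]  = 14.
Change = 0 − 14 = -14.

-14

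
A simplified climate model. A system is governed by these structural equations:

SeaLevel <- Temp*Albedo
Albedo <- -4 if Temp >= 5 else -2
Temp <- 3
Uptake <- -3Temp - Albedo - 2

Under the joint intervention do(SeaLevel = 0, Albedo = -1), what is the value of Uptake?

-10

The joint intervention fixes SeaLevel = 0, Albedo = -1, removing each variable's own equation.
Uptake = -3Temp - Albedo - 2  [with Temp=3, Albedo=-1]  = -10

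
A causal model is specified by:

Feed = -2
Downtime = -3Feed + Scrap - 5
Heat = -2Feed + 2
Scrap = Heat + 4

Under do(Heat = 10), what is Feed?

Under do(Heat=10), the mechanism Heat = -2Feed + 2 is discarded; Heat is fixed at 10.
Feed is not downstream of the intervention, so its value is determined by the original equations.

-2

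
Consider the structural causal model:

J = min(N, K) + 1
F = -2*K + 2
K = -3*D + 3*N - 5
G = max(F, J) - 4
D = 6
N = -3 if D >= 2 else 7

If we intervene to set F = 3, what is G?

Under do(F=3), the mechanism F = -2*K + 2 is discarded; F is fixed at 3.
N = -3 if D >= 2 else 7  [with D=6]  = -3
K = -3*D + 3*N - 5  [with D=6, N=-3]  = -32
J = min(N, K) + 1  [with N=-3, K=-32]  = -31
G = max(F, J) - 4  [with F=3, J=-31]  = -1

-1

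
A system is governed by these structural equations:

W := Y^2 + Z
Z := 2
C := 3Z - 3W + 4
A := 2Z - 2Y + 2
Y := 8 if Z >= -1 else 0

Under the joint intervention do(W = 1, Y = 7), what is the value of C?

7

Setting W = 1, Y = 7 by intervention discards those variables' equations.
C = 3Z - 3W + 4  [with Z=2, W=1]  = 7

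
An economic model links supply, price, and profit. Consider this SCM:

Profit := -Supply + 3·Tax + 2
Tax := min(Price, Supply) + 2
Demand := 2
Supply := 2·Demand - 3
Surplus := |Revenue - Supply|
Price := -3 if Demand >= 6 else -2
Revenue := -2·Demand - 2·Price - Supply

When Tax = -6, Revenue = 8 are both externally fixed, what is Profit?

-17

Setting Tax = -6, Revenue = 8 by intervention discards those variables' equations.
Supply = 2·Demand - 3  [with Demand=2]  = 1
Profit = -Supply + 3·Tax + 2  [with Supply=1, Tax=-6]  = -17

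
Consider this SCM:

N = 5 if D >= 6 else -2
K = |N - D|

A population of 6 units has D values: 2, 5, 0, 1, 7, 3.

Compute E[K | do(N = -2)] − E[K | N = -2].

0.8

Every unit gets N=-2 under the intervention. K values become 4, 7, 2, 3, 9, 5; E[K|do(N=-2)] = 5.
Conditioning on N=-2 selects the 5 unit(s) with D ∈ {2, 5, 0, 1, 3}. Their K values: 4, 7, 2, 3, 5. Mean = 4.2.
Difference = 5 − 4.2 = 0.8.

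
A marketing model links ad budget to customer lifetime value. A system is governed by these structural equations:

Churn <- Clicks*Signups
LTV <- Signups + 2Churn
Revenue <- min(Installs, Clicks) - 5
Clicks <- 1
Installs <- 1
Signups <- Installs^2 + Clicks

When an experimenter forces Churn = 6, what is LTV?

Under do(Churn=6), the mechanism Churn <- Clicks*Signups is discarded; Churn is fixed at 6.
Signups = Installs^2 + Clicks  [with Installs=1, Clicks=1]  = 2
LTV = Signups + 2Churn  [with Signups=2, Churn=6]  = 14

14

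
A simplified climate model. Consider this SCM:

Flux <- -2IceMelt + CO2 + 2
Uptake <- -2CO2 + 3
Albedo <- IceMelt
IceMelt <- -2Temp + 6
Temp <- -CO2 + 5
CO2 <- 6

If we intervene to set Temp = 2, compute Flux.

do(Temp=2) replaces the equation Temp <- -CO2 + 5 with the constant Temp = 2.
IceMelt = -2Temp + 6  [with Temp=2]  = 2
Flux = -2IceMelt + CO2 + 2  [with IceMelt=2, CO2=6]  = 4

4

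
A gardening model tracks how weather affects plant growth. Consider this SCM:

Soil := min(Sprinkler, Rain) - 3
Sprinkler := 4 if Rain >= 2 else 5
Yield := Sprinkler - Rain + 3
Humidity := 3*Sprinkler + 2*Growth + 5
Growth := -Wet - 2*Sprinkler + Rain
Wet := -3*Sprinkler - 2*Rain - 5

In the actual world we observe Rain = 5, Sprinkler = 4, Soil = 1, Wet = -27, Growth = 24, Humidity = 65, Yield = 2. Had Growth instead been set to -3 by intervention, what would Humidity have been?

The intervention breaks the incoming arrows to Growth: Growth := -Wet - 2*Sprinkler + Rain no longer applies, and Growth = -3.
Sprinkler = 4 if Rain >= 2 else 5  [with Rain=5]  = 4
Humidity = 3*Sprinkler + 2*Growth + 5  [with Sprinkler=4, Growth=-3]  = 11

11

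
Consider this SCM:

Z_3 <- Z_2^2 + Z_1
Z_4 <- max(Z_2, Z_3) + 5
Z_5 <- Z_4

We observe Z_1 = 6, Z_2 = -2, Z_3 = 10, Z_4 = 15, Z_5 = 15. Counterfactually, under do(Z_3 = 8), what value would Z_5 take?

do(Z_3=8) replaces the equation Z_3 <- Z_2^2 + Z_1 with the constant Z_3 = 8.
Z_4 = max(Z_2, Z_3) + 5  [with Z_2=-2, Z_3=8]  = 13
Z_5 = Z_4  [with Z_4=13]  = 13

13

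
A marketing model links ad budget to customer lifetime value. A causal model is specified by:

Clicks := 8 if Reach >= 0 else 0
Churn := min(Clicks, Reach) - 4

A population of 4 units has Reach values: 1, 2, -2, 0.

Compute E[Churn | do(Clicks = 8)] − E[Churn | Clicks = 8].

-0.75

Under do(Clicks=8), Clicks's equation is replaced by Clicks=8 for every unit. Per-unit Churn: -3, -2, -6, -4. Mean = -3.75.
Conditioning on Clicks=8 selects the 3 unit(s) with Reach ∈ {1, 2, 0}. Their Churn values: -3, -2, -4. Mean = -3.
Difference = -3.75 − (-3) = -0.75.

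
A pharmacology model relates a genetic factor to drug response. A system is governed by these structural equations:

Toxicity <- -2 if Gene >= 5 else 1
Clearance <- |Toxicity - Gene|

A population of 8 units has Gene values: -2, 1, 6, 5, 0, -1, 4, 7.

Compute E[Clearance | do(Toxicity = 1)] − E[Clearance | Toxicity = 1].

Every unit gets Toxicity=1 under the intervention. Clearance values become 3, 0, 5, 4, 1, 2, 3, 6; E[Clearance|do(Toxicity=1)] = 3.
E[Clearance|Toxicity=1] averages over only the 5 units with Toxicity=1 (Gene = -2, 1, 0, -1, 4): Clearance = 3, 0, 1, 2, 3, mean 1.8.
Difference = 3 − 1.8 = 1.2.

1.2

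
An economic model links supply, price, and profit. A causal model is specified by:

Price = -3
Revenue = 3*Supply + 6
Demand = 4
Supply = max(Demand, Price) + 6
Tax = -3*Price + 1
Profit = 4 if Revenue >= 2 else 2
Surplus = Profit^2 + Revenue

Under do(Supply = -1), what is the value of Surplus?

19

The intervention breaks the incoming arrows to Supply: Supply = max(Demand, Price) + 6 no longer applies, and Supply = -1.
Revenue = 3*Supply + 6  [with Supply=-1]  = 3
Profit = 4 if Revenue >= 2 else 2  [with Revenue=3]  = 4
Surplus = Profit^2 + Revenue  [with Profit=4, Revenue=3]  = 19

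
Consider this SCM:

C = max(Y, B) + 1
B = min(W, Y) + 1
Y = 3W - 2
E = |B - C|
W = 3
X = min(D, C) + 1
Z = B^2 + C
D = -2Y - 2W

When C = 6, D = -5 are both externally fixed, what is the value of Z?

22

The joint intervention fixes C = 6, D = -5, removing each variable's own equation.
Y = 3W - 2  [with W=3]  = 7
B = min(W, Y) + 1  [with W=3, Y=7]  = 4
Z = B^2 + C  [with B=4, C=6]  = 22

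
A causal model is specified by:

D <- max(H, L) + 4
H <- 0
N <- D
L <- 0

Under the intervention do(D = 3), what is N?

3

The intervention breaks the incoming arrows to D: D <- max(H, L) + 4 no longer applies, and D = 3.
N = D  [with D=3]  = 3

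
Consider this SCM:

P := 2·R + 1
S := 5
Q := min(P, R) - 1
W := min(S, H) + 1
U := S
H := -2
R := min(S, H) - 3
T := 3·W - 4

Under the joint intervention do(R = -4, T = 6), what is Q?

Setting R = -4, T = 6 by intervention discards those variables' equations.
P = 2·R + 1  [with R=-4]  = -7
Q = min(P, R) - 1  [with P=-7, R=-4]  = -8

-8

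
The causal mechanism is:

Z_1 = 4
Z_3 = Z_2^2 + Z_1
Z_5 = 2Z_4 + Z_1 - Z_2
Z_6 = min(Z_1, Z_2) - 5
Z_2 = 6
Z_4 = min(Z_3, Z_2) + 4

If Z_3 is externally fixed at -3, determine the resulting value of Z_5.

0

do(Z_3=-3) replaces the equation Z_3 = Z_2^2 + Z_1 with the constant Z_3 = -3.
Z_4 = min(Z_3, Z_2) + 4  [with Z_3=-3, Z_2=6]  = 1
Z_5 = 2Z_4 + Z_1 - Z_2  [with Z_4=1, Z_1=4, Z_2=6]  = 0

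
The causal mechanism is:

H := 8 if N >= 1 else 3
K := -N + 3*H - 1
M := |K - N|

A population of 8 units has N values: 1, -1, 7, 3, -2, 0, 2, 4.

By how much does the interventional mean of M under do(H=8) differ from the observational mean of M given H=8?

do(H=8) breaks H's dependence on N. With H=8 fixed, M across the units is 21, 25, 9, 17, 27, 23, 19, 15, mean 19.5.
Conditioning on H=8 selects the 5 unit(s) with N ∈ {1, 7, 3, 2, 4}. Their M values: 21, 9, 17, 19, 15. Mean = 16.2.
Difference = 19.5 − 16.2 = 3.3.

3.3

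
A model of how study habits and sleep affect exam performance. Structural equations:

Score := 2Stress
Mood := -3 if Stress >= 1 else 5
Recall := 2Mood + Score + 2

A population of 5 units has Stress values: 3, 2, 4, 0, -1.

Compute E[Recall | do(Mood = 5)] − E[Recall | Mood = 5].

Every unit gets Mood=5 under the intervention. Recall values become 18, 16, 20, 12, 10; E[Recall|do(Mood=5)] = 15.2.
Conditioning on Mood=5 selects the 2 unit(s) with Stress ∈ {0, -1}. Their Recall values: 12, 10. Mean = 11.
Difference = 15.2 − 11 = 4.2.

4.2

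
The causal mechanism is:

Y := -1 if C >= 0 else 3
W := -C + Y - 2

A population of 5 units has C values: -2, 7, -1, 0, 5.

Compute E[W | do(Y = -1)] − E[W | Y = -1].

2.2

The intervention sets Y=-1 in all 5 units regardless of C. Recomputing W per unit gives -1, -10, -2, -3, -8; average -4.8.
Observing Y=-1 restricts to units where Y's equation naturally yields -1: C ∈ {7, 0, 5}. In that subpopulation W = -10, -3, -8, mean -7.
Difference = -4.8 − (-7) = 2.2.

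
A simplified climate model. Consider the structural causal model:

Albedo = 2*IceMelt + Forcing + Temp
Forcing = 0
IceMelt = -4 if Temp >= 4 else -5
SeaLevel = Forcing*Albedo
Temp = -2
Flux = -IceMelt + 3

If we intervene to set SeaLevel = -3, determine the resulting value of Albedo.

-12

The intervention breaks the incoming arrows to SeaLevel: SeaLevel = Forcing*Albedo no longer applies, and SeaLevel = -3.
Since Albedo is not a descendant of the intervened variable, it is unaffected.
IceMelt = -4 if Temp >= 4 else -5  [with Temp=-2]  = -5
Albedo = 2*IceMelt + Forcing + Temp  [with IceMelt=-5, Forcing=0, Temp=-2]  = -12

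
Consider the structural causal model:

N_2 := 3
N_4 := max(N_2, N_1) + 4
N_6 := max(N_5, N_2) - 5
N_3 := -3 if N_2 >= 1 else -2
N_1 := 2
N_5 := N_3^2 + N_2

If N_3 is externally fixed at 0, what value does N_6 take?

-2

The intervention breaks the incoming arrows to N_3: N_3 := -3 if N_2 >= 1 else -2 no longer applies, and N_3 = 0.
N_5 = N_3^2 + N_2  [with N_3=0, N_2=3]  = 3
N_6 = max(N_5, N_2) - 5  [with N_5=3, N_2=3]  = -2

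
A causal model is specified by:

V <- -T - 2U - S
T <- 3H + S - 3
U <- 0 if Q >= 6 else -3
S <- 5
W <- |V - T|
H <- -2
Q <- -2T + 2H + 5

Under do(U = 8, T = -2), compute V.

-19

The joint intervention fixes U = 8, T = -2, removing each variable's own equation.
V = -T - 2U - S  [with T=-2, U=8, S=5]  = -19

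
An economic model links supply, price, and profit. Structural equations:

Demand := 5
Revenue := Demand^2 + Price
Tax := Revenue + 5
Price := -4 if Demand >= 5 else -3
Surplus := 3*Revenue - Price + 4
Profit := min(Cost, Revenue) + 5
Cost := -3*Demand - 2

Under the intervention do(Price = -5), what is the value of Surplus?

Under do(Price=-5), the mechanism Price := -4 if Demand >= 5 else -3 is discarded; Price is fixed at -5.
Revenue = Demand^2 + Price  [with Demand=5, Price=-5]  = 20
Surplus = 3*Revenue - Price + 4  [with Revenue=20, Price=-5]  = 69

69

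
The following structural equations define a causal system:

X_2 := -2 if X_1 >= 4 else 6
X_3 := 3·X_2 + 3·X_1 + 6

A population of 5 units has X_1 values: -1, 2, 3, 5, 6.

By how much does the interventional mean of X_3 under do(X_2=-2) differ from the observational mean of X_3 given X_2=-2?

Under do(X_2=-2), X_2's equation is replaced by X_2=-2 for every unit. Per-unit X_3: -3, 6, 9, 15, 18. Mean = 9.
E[X_3|X_2=-2] averages over only the 2 units with X_2=-2 (X_1 = 5, 6): X_3 = 15, 18, mean 16.5.
Difference = 9 − 16.5 = -7.5.

-7.5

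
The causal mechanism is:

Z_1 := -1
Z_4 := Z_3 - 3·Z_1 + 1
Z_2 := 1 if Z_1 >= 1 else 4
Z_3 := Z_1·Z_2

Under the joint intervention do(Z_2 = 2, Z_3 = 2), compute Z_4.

6

Setting Z_2 = 2, Z_3 = 2 by intervention discards those variables' equations.
Z_4 = Z_3 - 3·Z_1 + 1  [with Z_3=2, Z_1=-1]  = 6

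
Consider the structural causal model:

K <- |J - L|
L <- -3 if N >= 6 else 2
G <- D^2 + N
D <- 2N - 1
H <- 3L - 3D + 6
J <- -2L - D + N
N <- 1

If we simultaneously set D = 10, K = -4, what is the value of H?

-18

Under do(D = 10, K = -4), each intervened variable's structural equation is replaced by its fixed value.
L = -3 if N >= 6 else 2  [with N=1]  = 2
H = 3L - 3D + 6  [with L=2, D=10]  = -18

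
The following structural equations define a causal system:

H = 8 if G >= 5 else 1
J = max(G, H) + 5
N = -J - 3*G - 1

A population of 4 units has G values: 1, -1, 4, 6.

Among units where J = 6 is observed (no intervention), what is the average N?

-7

Observing J=6 restricts to units where J's equation naturally yields 6: G ∈ {1, -1}. In that subpopulation N = -10, -4, mean -7.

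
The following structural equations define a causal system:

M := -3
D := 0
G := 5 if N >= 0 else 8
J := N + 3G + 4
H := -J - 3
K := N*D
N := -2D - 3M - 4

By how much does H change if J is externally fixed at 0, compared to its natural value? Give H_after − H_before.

The intervention breaks the incoming arrows to J: J := N + 3G + 4 no longer applies, and J = 0.
H = -J - 3  [with J=0]  = -3
Without intervention: N = -2D - 3M - 4  [with D=0, M=-3]  = 5; G = 5 if N >= 0 else 8  [with N=5]  = 5; J = N + 3G + 4  [with N=5, G=5]  = 24; H = -J - 3  [with J=24]  = -27.
Change = -3 − (-27) = 24.

24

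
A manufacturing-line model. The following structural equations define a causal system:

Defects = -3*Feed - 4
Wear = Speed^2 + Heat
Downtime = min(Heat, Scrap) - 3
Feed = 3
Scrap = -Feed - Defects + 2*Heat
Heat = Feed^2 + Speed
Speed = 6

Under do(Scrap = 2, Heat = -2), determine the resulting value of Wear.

34

Under do(Scrap = 2, Heat = -2), each intervened variable's structural equation is replaced by its fixed value.
Wear = Speed^2 + Heat  [with Speed=6, Heat=-2]  = 34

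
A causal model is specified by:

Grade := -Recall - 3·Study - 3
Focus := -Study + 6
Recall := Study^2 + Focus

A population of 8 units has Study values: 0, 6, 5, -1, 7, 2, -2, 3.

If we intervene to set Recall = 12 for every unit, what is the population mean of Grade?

Every unit gets Recall=12 under the intervention. Grade values become -15, -33, -30, -12, -36, -21, -9, -24; E[Grade|do(Recall=12)] = -22.5.

-22.5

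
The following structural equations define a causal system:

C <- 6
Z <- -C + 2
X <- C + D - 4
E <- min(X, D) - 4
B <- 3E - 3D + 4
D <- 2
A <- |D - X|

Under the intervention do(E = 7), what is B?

Under do(E=7), the mechanism E <- min(X, D) - 4 is discarded; E is fixed at 7.
B = 3E - 3D + 4  [with E=7, D=2]  = 19

19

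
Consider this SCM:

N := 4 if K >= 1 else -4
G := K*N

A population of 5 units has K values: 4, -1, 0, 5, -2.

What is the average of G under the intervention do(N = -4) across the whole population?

The intervention sets N=-4 in all 5 units regardless of K. Recomputing G per unit gives -16, 4, 0, -20, 8; average -4.8.

-4.8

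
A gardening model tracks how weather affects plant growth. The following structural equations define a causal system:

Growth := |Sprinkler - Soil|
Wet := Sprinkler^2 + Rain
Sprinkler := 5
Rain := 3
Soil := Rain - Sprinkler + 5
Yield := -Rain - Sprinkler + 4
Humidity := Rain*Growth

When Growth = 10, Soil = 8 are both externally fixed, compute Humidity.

30

The joint intervention fixes Growth = 10, Soil = 8, removing each variable's own equation.
Humidity = Rain*Growth  [with Rain=3, Growth=10]  = 30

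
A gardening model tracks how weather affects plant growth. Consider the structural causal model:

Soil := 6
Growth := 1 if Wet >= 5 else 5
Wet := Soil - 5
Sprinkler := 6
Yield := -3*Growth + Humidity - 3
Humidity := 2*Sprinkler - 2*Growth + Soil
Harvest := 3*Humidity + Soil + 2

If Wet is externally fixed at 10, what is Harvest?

56

The intervention breaks the incoming arrows to Wet: Wet := Soil - 5 no longer applies, and Wet = 10.
Growth = 1 if Wet >= 5 else 5  [with Wet=10]  = 1
Humidity = 2*Sprinkler - 2*Growth + Soil  [with Sprinkler=6, Growth=1, Soil=6]  = 16
Harvest = 3*Humidity + Soil + 2  [with Humidity=16, Soil=6]  = 56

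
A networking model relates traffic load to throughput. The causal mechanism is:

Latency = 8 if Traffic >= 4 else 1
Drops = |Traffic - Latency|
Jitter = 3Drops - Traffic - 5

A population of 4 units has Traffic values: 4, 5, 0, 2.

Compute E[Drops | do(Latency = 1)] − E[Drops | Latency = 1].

The intervention sets Latency=1 in all 4 units regardless of Traffic. Recomputing Drops per unit gives 3, 4, 1, 1; average 2.25.
Conditioning on Latency=1 selects the 2 unit(s) with Traffic ∈ {0, 2}. Their Drops values: 1, 1. Mean = 1.
Difference = 2.25 − 1 = 1.25.

1.25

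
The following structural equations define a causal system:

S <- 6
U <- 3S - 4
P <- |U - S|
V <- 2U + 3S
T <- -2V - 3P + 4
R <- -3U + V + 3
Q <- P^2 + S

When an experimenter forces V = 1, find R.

-38

Under do(V=1), the mechanism V <- 2U + 3S is discarded; V is fixed at 1.
U = 3S - 4  [with S=6]  = 14
R = -3U + V + 3  [with U=14, V=1]  = -38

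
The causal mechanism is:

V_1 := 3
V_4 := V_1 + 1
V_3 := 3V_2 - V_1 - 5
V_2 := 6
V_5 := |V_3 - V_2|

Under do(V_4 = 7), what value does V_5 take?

4

Intervening sets V_4 = 7 and removes its equation (V_4 := V_1 + 1).
No directed path runs from V_4 to V_5, so V_5 keeps its natural value.
V_3 = 3V_2 - V_1 - 5  [with V_2=6, V_1=3]  = 10
V_5 = |V_3 - V_2|  [with V_3=10, V_2=6]  = 4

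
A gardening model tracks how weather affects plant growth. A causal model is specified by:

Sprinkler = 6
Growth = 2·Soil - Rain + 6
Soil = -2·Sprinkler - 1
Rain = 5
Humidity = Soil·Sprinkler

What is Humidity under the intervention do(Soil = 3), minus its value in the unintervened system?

do(Soil=3) replaces the equation Soil = -2·Sprinkler - 1 with the constant Soil = 3.
Humidity = Soil·Sprinkler  [with Soil=3, Sprinkler=6]  = 18
Without intervention: Soil = -2·Sprinkler - 1  [with Sprinkler=6]  = -13; Humidity = Soil·Sprinkler  [with Soil=-13, Sprinkler=6]  = -78.
Change = 18 − (-78) = 96.

96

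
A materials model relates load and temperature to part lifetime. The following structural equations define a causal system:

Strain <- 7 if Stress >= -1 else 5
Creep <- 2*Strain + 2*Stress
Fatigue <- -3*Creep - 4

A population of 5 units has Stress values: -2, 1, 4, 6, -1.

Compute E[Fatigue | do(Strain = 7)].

-55.6

do(Strain=7) breaks Strain's dependence on Stress. With Strain=7 fixed, Fatigue across the units is -34, -52, -70, -82, -40, mean -55.6.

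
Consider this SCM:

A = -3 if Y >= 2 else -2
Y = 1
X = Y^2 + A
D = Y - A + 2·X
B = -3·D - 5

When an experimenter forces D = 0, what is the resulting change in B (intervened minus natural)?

3

Intervening sets D = 0 and removes its equation (D = Y - A + 2·X).
B = -3·D - 5  [with D=0]  = -5
Without intervention: A = -3 if Y >= 2 else -2  [with Y=1]  = -2; X = Y^2 + A  [with Y=1, A=-2]  = -1; D = Y - A + 2·X  [with Y=1, A=-2, X=-1]  = 1; B = -3·D - 5  [with D=1]  = -8.
Change = -5 − (-8) = 3.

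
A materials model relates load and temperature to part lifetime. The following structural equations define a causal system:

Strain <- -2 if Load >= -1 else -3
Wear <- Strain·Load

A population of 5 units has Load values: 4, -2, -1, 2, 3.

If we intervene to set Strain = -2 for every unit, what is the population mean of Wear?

-2.4

Under do(Strain=-2), Strain's equation is replaced by Strain=-2 for every unit. Per-unit Wear: -8, 4, 2, -4, -6. Mean = -2.4.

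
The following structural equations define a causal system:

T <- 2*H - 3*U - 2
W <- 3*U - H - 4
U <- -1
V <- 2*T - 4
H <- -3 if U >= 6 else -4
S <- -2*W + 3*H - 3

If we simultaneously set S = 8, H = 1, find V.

The joint intervention fixes S = 8, H = 1, removing each variable's own equation.
T = 2*H - 3*U - 2  [with H=1, U=-1]  = 3
V = 2*T - 4  [with T=3]  = 2

2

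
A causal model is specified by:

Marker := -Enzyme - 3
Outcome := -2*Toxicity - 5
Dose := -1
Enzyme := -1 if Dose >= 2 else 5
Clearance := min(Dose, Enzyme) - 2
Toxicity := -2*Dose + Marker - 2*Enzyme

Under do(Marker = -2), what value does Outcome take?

15

The intervention breaks the incoming arrows to Marker: Marker := -Enzyme - 3 no longer applies, and Marker = -2.
Enzyme = -1 if Dose >= 2 else 5  [with Dose=-1]  = 5
Toxicity = -2*Dose + Marker - 2*Enzyme  [with Dose=-1, Marker=-2, Enzyme=5]  = -10
Outcome = -2*Toxicity - 5  [with Toxicity=-10]  = 15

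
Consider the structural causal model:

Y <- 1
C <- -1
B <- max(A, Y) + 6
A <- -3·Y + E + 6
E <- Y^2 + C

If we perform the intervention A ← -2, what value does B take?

7

Intervening sets A = -2 and removes its equation (A <- -3·Y + E + 6).
B = max(A, Y) + 6  [with A=-2, Y=1]  = 7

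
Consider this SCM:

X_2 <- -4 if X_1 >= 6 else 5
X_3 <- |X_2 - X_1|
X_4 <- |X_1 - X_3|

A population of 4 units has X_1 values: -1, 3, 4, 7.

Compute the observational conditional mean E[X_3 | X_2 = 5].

3

E[X_3|X_2=5] averages over only the 3 units with X_2=5 (X_1 = -1, 3, 4): X_3 = 6, 2, 1, mean 3.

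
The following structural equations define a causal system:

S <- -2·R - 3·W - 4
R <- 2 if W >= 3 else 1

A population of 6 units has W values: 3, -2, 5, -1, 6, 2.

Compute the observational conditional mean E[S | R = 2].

-22

Observing R=2 restricts to units where R's equation naturally yields 2: W ∈ {3, 5, 6}. In that subpopulation S = -17, -23, -26, mean -22.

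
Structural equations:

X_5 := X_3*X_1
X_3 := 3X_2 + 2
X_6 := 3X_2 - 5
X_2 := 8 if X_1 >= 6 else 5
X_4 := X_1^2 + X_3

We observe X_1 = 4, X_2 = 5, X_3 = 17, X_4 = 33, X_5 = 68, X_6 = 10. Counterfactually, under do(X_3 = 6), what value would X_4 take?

The intervention breaks the incoming arrows to X_3: X_3 := 3X_2 + 2 no longer applies, and X_3 = 6.
X_4 = X_1^2 + X_3  [with X_1=4, X_3=6]  = 22

22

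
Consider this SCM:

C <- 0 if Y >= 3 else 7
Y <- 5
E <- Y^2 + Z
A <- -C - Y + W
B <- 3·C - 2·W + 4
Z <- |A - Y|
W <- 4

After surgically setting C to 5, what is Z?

The intervention breaks the incoming arrows to C: C <- 0 if Y >= 3 else 7 no longer applies, and C = 5.
A = -C - Y + W  [with C=5, Y=5, W=4]  = -6
Z = |A - Y|  [with A=-6, Y=5]  = 11

11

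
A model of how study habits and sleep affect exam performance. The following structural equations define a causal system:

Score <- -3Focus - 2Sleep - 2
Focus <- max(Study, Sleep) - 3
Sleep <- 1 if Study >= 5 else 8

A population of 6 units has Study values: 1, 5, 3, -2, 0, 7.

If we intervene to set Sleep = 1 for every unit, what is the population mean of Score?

-4

Every unit gets Sleep=1 under the intervention. Score values become 2, -10, -4, 2, 2, -16; E[Score|do(Sleep=1)] = -4.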